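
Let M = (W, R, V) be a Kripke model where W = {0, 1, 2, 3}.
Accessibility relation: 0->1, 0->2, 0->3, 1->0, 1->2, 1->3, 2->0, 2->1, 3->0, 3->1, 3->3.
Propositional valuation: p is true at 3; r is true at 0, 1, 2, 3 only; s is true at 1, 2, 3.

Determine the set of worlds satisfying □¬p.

Let φ = □¬p. Evaluate φ at each world:
  0 (successors {1, 2, 3}): φ is false.
  1 (successors {0, 2, 3}): φ is false.
  2 (successors {0, 1}): φ is true.
  3 (successors {0, 1, 3}): φ is false.
For instance, at 2:
  At 2: □¬p requires ¬p at every successor {0, 1}.
    At 0: ¬p is true.
    At 1: ¬p is true.
  So □¬p is true at 2.
Satisfying worlds: {2}

2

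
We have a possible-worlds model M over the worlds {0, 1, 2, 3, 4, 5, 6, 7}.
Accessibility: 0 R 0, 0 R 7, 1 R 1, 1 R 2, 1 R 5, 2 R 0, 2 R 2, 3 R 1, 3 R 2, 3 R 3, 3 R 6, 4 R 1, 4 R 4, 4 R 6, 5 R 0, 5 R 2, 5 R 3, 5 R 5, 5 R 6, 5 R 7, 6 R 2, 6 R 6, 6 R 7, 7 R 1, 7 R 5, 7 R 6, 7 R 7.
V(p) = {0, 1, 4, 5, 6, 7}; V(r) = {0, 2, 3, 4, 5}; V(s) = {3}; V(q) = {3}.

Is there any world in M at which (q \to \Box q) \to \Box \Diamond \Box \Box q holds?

Yes

Let φ = (q \to \Box q) \to \Box \Diamond \Box \Box q. Evaluate φ at each world:
  0 (successors {0, 7}): φ is false.
  1 (successors {1, 2, 5}): φ is false.
  2 (successors {0, 2}): φ is false.
  3 (successors {1, 2, 3, 6}): φ is true.
  4 (successors {1, 4, 6}): φ is false.
  5 (successors {0, 2, 3, 5, 6, 7}): φ is false.
  6 (successors {2, 6, 7}): φ is false.
  7 (successors {1, 5, 6, 7}): φ is false.
Detail at 3 (witness):
  At 3: q \to \Box q is false, \Box \Diamond \Box \Box q is false, so (q \to \Box q) \to \Box \Diamond \Box \Box q is true.
    At 3: q is true, \Box q is false, so q \to \Box q is false.
      At 3: \Box q requires q at every successor {1, 2, 3, 6}.
        q fails at 1, so \Box q is false at 3.
    At 3: \Box \Diamond \Box \Box q requires \Diamond \Box \Box q at every successor {1, 2, 3, 6}.
      \Diamond \Box \Box q fails at 1, so \Box \Diamond \Box \Box q is false at 3.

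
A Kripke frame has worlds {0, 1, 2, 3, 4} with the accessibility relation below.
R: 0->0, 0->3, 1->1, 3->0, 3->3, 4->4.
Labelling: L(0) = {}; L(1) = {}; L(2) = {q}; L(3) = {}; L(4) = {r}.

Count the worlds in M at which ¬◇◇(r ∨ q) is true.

Let φ = ¬◇◇(r ∨ q). Evaluate φ at each world:
  0 (successors {0, 3}): φ is true.
  1 (successors {1}): φ is true.
  2 (successors ∅): φ is true.
  3 (successors {0, 3}): φ is true.
  4 (successors {4}): φ is false.
For instance, at 1:
  At 1: ◇◇(r ∨ q) is false, so ¬◇◇(r ∨ q) is true.
    At 1: ◇◇(r ∨ q) requires ◇(r ∨ q) at some successor in {1}.
      At 1: ◇(r ∨ q) is false.
    So ◇◇(r ∨ q) is false at 1.
Satisfying worlds: {0, 1, 2, 3}

4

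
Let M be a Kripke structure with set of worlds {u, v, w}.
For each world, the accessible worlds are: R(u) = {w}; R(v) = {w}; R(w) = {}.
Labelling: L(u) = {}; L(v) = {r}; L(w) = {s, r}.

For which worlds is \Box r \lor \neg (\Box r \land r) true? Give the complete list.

u, v, w

Let φ = \Box r \lor \neg (\Box r \land r). Evaluate φ at each world:
  u (successors {w}): φ is true.
  v (successors {w}): φ is true.
  w (successors ∅): φ is true.
For instance, at v:
  At v: \Box r is true, \neg (\Box r \land r) is false, so \Box r \lor \neg (\Box r \land r) is true.
    At v: \Box r requires r at every successor {w}.
      At w: r is true.
    So \Box r is true at v.
    At v: \Box r \land r is true, so \neg (\Box r \land r) is false.
      At v: \Box r is true, r is true, so \Box r \land r is true.
Satisfying worlds: {u, v, w}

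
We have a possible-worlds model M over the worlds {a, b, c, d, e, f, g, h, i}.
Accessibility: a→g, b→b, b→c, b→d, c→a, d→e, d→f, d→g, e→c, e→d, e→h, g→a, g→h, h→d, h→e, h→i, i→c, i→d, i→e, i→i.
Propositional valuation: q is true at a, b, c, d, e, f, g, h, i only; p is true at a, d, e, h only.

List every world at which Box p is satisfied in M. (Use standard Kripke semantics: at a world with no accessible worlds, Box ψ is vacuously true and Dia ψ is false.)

c, f, g

Let φ = Box p. Evaluate φ at each world:
  a (successors {g}): φ is false.
  b (successors {b, c, d}): φ is false.
  c (successors {a}): φ is true.
  d (successors {e, f, g}): φ is false.
  e (successors {c, d, h}): φ is false.
  f (successors ∅): φ is true.
  g (successors {a, h}): φ is true.
  h (successors {d, e, i}): φ is false.
  i (successors {c, d, e, i}): φ is false.
For instance, at d:
  At d: Box p requires p at every successor {e, f, g}.
    p fails at f, so Box p is false at d.
Satisfying worlds: {c, f, g}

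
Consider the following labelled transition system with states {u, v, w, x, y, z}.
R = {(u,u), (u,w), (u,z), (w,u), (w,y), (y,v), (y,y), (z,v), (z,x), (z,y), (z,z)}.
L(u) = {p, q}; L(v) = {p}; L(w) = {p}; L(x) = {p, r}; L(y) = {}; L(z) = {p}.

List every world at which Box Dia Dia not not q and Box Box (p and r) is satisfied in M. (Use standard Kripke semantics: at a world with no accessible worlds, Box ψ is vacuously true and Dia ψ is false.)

v, x

Let φ = Box Dia Dia not not q and Box Box (p and r). Evaluate φ at each world:
  u (successors {u, w, z}): φ is false.
  v (successors ∅): φ is true.
  w (successors {u, y}): φ is false.
  x (successors ∅): φ is true.
  y (successors {v, y}): φ is false.
  z (successors {v, x, y, z}): φ is false.
For instance, at z:
  At z: Box Dia Dia not not q is false, Box Box (p and r) is false, so Box Dia Dia not not q and Box Box (p and r) is false.
    At z: Box Dia Dia not not q requires Dia Dia not not q at every successor {v, x, y, z}.
      Dia Dia not not q fails at v, so Box Dia Dia not not q is false at z.
    At z: Box Box (p and r) requires Box (p and r) at every successor {v, x, y, z}.
      Box (p and r) fails at y, so Box Box (p and r) is false at z.
Satisfying worlds: {v, x}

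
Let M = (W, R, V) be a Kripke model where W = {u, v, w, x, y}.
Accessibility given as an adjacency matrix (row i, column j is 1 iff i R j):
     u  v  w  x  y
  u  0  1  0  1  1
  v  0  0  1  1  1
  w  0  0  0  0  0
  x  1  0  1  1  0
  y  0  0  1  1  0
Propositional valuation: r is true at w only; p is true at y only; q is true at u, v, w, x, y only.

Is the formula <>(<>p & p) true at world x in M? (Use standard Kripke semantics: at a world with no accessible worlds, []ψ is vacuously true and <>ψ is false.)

No

Recall that <>ψ holds at a world iff ψ holds at some accessible world.
At x: <>(<>p & p) requires <>p & p at some successor in {u, w, x}.
  At u: <>p & p is false.
  At w: <>p & p is false.
  At x: <>p & p is false.
So <>(<>p & p) is false at x.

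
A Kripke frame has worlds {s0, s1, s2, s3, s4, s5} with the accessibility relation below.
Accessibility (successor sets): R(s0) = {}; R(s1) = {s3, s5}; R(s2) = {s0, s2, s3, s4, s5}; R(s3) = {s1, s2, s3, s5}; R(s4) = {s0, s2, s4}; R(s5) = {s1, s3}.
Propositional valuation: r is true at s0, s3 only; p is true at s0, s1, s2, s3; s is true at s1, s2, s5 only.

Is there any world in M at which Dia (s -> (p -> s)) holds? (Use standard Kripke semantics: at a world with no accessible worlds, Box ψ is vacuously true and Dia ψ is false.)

Yes

Let φ = Dia (s -> (p -> s)). Evaluate φ at each world:
  s0 (successors ∅): φ is false.
  s1 (successors {s3, s5}): φ is true.
  s2 (successors {s0, s2, s3, s4, s5}): φ is true.
  s3 (successors {s1, s2, s3, s5}): φ is true.
  s4 (successors {s0, s2, s4}): φ is true.
  s5 (successors {s1, s3}): φ is true.
Detail at s1 (witness):
  At s1: Dia (s -> (p -> s)) requires s -> (p -> s) at some successor in {s3, s5}.
    s -> (p -> s) holds at s3, so Dia (s -> (p -> s)) is true at s1.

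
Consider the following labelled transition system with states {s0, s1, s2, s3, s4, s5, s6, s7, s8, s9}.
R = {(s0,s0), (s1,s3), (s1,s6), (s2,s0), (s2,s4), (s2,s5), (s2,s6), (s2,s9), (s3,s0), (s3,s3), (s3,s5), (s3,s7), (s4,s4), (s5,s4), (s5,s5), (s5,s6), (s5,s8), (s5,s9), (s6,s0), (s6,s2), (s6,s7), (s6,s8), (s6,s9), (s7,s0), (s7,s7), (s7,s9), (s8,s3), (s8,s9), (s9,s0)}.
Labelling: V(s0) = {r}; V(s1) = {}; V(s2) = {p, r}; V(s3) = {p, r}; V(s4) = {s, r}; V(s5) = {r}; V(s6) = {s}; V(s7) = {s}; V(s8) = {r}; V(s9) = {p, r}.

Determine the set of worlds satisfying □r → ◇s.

Let φ = □r → ◇s. Evaluate φ at each world:
  s0 (successors {s0}): φ is false.
  s1 (successors {s3, s6}): φ is true.
  s2 (successors {s0, s4, s5, s6, s9}): φ is true.
  s3 (successors {s0, s3, s5, s7}): φ is true.
  s4 (successors {s4}): φ is true.
  s5 (successors {s4, s5, s6, s8, s9}): φ is true.
  s6 (successors {s0, s2, s7, s8, s9}): φ is true.
  s7 (successors {s0, s7, s9}): φ is true.
  s8 (successors {s3, s9}): φ is false.
  s9 (successors {s0}): φ is false.
For instance, at s9:
  At s9: □r is true, ◇s is false, so □r → ◇s is false.
    At s9: □r requires r at every successor {s0}.
      At s0: r is true.
    So □r is true at s9.
    At s9: ◇s requires s at some successor in {s0}.
      At s0: s is false.
    So ◇s is false at s9.
Satisfying worlds: {s1, s2, s3, s4, s5, s6, s7}

s1, s2, s3, s4, s5, s6, s7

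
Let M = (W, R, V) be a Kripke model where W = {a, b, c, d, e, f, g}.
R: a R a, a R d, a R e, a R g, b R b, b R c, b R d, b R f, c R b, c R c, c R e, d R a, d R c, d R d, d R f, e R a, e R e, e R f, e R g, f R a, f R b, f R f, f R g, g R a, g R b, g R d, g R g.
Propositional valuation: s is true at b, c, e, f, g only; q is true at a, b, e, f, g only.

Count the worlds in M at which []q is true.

2

Let φ = []q. Evaluate φ at each world:
  a (successors {a, d, e, g}): φ is false.
  b (successors {b, c, d, f}): φ is false.
  c (successors {b, c, e}): φ is false.
  d (successors {a, c, d, f}): φ is false.
  e (successors {a, e, f, g}): φ is true.
  f (successors {a, b, f, g}): φ is true.
  g (successors {a, b, d, g}): φ is false.
For instance, at c:
  At c: []q requires q at every successor {b, c, e}.
    q fails at c, so []q is false at c.
Satisfying worlds: {e, f}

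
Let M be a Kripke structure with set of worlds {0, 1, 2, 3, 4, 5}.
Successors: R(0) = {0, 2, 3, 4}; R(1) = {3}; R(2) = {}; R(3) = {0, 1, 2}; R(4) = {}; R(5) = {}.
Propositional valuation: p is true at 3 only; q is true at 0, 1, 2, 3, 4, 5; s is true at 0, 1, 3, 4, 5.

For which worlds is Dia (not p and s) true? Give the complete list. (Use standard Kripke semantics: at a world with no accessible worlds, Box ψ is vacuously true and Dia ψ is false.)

Recall that Dia ψ holds at a world iff ψ holds at some accessible world.
Let φ = Dia (not p and s). Evaluate φ at each world:
  0 (successors {0, 2, 3, 4}): φ is true.
  1 (successors {3}): φ is false.
  2 (successors ∅): φ is false.
  3 (successors {0, 1, 2}): φ is true.
  4 (successors ∅): φ is false.
  5 (successors ∅): φ is false.
For instance, at 1:
  At 1: Dia (not p and s) requires not p and s at some successor in {3}.
    At 3: not p and s is false.
  So Dia (not p and s) is false at 1.
Satisfying worlds: {0, 3}

0, 3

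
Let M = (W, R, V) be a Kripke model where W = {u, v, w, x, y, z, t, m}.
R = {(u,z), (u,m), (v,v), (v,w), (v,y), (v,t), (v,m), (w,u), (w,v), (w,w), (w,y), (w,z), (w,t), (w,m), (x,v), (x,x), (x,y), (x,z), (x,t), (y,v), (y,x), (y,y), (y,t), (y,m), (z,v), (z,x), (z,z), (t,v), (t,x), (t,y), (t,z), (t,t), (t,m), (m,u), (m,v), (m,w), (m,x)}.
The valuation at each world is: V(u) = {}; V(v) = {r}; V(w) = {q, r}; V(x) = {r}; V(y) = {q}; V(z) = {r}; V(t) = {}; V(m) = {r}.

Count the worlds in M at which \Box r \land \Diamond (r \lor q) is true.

Recall that \Box ψ holds at a world iff ψ holds at every accessible world, and \Diamond ψ holds iff ψ holds at some accessible world.
Let φ = \Box r \land \Diamond (r \lor q). Evaluate φ at each world:
  u (successors {z, m}): φ is true.
  v (successors {v, w, y, t, m}): φ is false.
  w (successors {u, v, w, y, z, t, m}): φ is false.
  x (successors {v, x, y, z, t}): φ is false.
  y (successors {v, x, y, t, m}): φ is false.
  z (successors {v, x, z}): φ is true.
  t (successors {v, x, y, z, t, m}): φ is false.
  m (successors {u, v, w, x}): φ is false.
For instance, at y:
  At y: \Box r is false, \Diamond (r \lor q) is true, so \Box r \land \Diamond (r \lor q) is false.
    At y: \Box r requires r at every successor {v, x, y, t, m}.
      r fails at y, so \Box r is false at y.
    At y: \Diamond (r \lor q) requires r \lor q at some successor in {v, x, y, t, m}.
      r \lor q holds at v, so \Diamond (r \lor q) is true at y.
Satisfying worlds: {u, z}

2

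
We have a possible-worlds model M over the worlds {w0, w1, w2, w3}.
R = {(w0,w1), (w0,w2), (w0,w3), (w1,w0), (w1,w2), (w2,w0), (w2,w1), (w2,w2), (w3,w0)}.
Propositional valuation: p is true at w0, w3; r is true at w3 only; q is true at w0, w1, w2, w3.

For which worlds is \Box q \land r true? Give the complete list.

w3

Let φ = \Box q \land r. Evaluate φ at each world:
  w0 (successors {w1, w2, w3}): φ is false.
  w1 (successors {w0, w2}): φ is false.
  w2 (successors {w0, w1, w2}): φ is false.
  w3 (successors {w0}): φ is true.
For instance, at w2:
  At w2: \Box q is true, r is false, so \Box q \land r is false.
    At w2: \Box q requires q at every successor {w0, w1, w2}.
      At w0: q is true.
      At w1: q is true.
      At w2: q is true.
    So \Box q is true at w2.
Satisfying worlds: {w3}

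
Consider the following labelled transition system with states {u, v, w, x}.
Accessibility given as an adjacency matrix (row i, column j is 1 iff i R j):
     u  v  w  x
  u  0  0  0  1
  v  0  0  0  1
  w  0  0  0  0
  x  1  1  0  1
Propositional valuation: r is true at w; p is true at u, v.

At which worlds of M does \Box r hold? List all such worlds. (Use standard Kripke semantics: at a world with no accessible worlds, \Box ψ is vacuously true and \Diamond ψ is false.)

w

Let φ = \Box r. Evaluate φ at each world:
  u (successors {x}): φ is false.
  v (successors {x}): φ is false.
  w (successors ∅): φ is true.
  x (successors {u, v, x}): φ is false.
For instance, at u:
  At u: \Box r requires r at every successor {x}.
    r fails at x, so \Box r is false at u.
Satisfying worlds: {w}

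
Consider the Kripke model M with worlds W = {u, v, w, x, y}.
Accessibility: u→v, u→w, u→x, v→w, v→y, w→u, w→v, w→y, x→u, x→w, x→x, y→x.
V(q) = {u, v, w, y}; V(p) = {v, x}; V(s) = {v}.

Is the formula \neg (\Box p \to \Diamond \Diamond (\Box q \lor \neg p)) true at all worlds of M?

Recall that \Box ψ holds at a world iff ψ holds at every accessible world, and \Diamond ψ holds iff ψ holds at some accessible world.
Let φ = \neg (\Box p \to \Diamond \Diamond (\Box q \lor \neg p)). Evaluate φ at each world:
  u (successors {v, w, x}): φ is false.
  v (successors {w, y}): φ is false.
  w (successors {u, v, y}): φ is false.
  x (successors {u, w, x}): φ is false.
  y (successors {x}): φ is false.
Detail at u (counterexample):
  At u: \Box p \to \Diamond \Diamond (\Box q \lor \neg p) is true, so \neg (\Box p \to \Diamond \Diamond (\Box q \lor \neg p)) is false.
    At u: \Box p is false, \Diamond \Diamond (\Box q \lor \neg p) is true, so \Box p \to \Diamond \Diamond (\Box q \lor \neg p) is true.
      At u: \Box p requires p at every successor {v, w, x}.
        p fails at w, so \Box p is false at u.
      At u: \Diamond \Diamond (\Box q \lor \neg p) requires \Diamond (\Box q \lor \neg p) at some successor in {v, w, x}.
        \Diamond (\Box q \lor \neg p) holds at v, so \Diamond \Diamond (\Box q \lor \neg p) is true at u.

No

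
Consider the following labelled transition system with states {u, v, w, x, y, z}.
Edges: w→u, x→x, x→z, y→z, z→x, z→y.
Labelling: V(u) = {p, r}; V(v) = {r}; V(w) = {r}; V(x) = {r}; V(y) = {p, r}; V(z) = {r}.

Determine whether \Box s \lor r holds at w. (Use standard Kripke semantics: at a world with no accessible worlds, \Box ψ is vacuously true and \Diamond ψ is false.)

Yes

Recall that \Box ψ holds at a world iff ψ holds at every accessible world, and \Diamond ψ holds iff ψ holds at some accessible world.
At w: \Box s is false, r is true, so \Box s \lor r is true.
  At w: \Box s requires s at every successor {u}.
    s fails at u, so \Box s is false at w.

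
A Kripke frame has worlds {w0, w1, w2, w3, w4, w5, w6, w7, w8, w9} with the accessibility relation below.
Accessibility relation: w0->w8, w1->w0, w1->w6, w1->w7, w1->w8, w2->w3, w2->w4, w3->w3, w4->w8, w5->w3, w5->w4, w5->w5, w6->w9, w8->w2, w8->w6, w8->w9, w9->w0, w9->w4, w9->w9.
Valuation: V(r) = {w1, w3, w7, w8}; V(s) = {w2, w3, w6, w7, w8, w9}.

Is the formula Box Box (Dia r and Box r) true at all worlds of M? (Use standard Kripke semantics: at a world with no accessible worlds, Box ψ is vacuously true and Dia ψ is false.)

Recall that Box ψ holds at a world iff ψ holds at every accessible world, and Dia ψ holds iff ψ holds at some accessible world.
Let φ = Box Box (Dia r and Box r). Evaluate φ at each world:
  w0 (successors {w8}): φ is false.
  w1 (successors {w0, w6, w7, w8}): φ is false.
  w2 (successors {w3, w4}): φ is false.
  w3 (successors {w3}): φ is true.
  w4 (successors {w8}): φ is false.
  w5 (successors {w3, w4, w5}): φ is false.
  w6 (successors {w9}): φ is false.
  w7 (successors ∅): φ is true.
  w8 (successors {w2, w6, w9}): φ is false.
  w9 (successors {w0, w4, w9}): φ is false.
Detail at w0 (counterexample):
  At w0: Box Box (Dia r and Box r) requires Box (Dia r and Box r) at every successor {w8}.
    Box (Dia r and Box r) fails at w8, so Box Box (Dia r and Box r) is false at w0.
      At w8: Box (Dia r and Box r) requires Dia r and Box r at every successor {w2, w6, w9}.
        Dia r and Box r fails at w2, so Box (Dia r and Box r) is false at w8.

No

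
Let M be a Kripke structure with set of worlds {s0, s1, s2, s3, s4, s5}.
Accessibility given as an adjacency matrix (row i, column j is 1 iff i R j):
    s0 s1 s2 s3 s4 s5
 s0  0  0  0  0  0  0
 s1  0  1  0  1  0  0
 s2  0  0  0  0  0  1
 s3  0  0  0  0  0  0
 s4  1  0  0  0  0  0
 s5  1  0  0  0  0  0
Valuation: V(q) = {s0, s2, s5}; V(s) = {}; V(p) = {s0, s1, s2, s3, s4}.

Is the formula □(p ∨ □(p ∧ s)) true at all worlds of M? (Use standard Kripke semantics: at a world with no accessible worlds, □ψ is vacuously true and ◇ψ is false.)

Let φ = □(p ∨ □(p ∧ s)). Evaluate φ at each world:
  s0 (successors ∅): φ is true.
  s1 (successors {s1, s3}): φ is true.
  s2 (successors {s5}): φ is false.
  s3 (successors ∅): φ is true.
  s4 (successors {s0}): φ is true.
  s5 (successors {s0}): φ is true.
Detail at s2 (counterexample):
  At s2: □(p ∨ □(p ∧ s)) requires p ∨ □(p ∧ s) at every successor {s5}.
    p ∨ □(p ∧ s) fails at s5, so □(p ∨ □(p ∧ s)) is false at s2.
      At s5: p is false, □(p ∧ s) is false, so p ∨ □(p ∧ s) is false.

No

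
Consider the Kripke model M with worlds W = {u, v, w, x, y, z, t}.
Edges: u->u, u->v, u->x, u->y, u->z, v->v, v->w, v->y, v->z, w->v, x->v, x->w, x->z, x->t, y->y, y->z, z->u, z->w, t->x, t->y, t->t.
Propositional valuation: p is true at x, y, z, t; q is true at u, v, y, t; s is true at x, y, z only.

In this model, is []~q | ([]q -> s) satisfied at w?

No

At w: []~q is false, []q -> s is false, so []~q | ([]q -> s) is false.
  At w: []~q requires ~q at every successor {v}.
    ~q fails at v, so []~q is false at w.
  At w: []q is true, s is false, so []q -> s is false.
    At w: []q requires q at every successor {v}.
      At v: q is true.
    So []q is true at w.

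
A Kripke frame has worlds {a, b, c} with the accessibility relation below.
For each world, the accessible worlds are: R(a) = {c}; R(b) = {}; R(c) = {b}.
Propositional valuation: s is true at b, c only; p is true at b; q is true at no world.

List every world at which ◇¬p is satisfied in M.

Recall that ◇ψ holds at a world iff ψ holds at some accessible world.
Let φ = ◇¬p. Evaluate φ at each world:
  a (successors {c}): φ is true.
  b (successors ∅): φ is false.
  c (successors {b}): φ is false.
For instance, at a:
  At a: ◇¬p requires ¬p at some successor in {c}.
    ¬p holds at c, so ◇¬p is true at a.
Satisfying worlds: {a}

a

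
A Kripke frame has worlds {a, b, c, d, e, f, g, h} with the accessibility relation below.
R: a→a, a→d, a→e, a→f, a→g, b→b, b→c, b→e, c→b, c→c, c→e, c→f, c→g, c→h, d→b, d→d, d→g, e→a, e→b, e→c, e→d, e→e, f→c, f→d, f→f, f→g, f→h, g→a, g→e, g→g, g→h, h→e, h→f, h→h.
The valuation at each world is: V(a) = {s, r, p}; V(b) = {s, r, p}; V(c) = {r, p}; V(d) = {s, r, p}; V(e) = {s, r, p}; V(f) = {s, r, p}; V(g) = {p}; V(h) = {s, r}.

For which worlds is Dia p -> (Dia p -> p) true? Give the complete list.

a, b, c, d, e, f, g

Let φ = Dia p -> (Dia p -> p). Evaluate φ at each world:
  a (successors {a, d, e, f, g}): φ is true.
  b (successors {b, c, e}): φ is true.
  c (successors {b, c, e, f, g, h}): φ is true.
  d (successors {b, d, g}): φ is true.
  e (successors {a, b, c, d, e}): φ is true.
  f (successors {c, d, f, g, h}): φ is true.
  g (successors {a, e, g, h}): φ is true.
  h (successors {e, f, h}): φ is false.
For instance, at a:
  At a: Dia p is true, Dia p -> p is true, so Dia p -> (Dia p -> p) is true.
    At a: Dia p requires p at some successor in {a, d, e, f, g}.
      p holds at a, so Dia p is true at a.
    At a: Dia p is true, p is true, so Dia p -> p is true.
      At a: Dia p requires p at some successor in {a, d, e, f, g}.
        p holds at a, so Dia p is true at a.
Satisfying worlds: {a, b, c, d, e, f, g}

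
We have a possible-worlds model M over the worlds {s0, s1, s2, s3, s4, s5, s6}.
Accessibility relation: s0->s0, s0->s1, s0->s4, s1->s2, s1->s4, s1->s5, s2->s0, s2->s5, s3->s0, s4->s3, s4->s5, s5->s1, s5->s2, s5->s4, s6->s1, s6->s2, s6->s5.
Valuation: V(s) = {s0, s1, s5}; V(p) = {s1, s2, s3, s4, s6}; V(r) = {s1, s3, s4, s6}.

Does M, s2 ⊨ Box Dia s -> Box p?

No

Recall that Box ψ holds at a world iff ψ holds at every accessible world, and Dia ψ holds iff ψ holds at some accessible world.
At s2: Box Dia s is true, Box p is false, so Box Dia s -> Box p is false.
  At s2: Box Dia s requires Dia s at every successor {s0, s5}.
      At s0: Dia s requires s at some successor in {s0, s1, s4}.
        s holds at s0, so Dia s is true at s0.
      At s5: Dia s requires s at some successor in {s1, s2, s4}.
        s holds at s1, so Dia s is true at s5.
  So Box Dia s is true at s2.
  At s2: Box p requires p at every successor {s0, s5}.
    p fails at s0, so Box p is false at s2.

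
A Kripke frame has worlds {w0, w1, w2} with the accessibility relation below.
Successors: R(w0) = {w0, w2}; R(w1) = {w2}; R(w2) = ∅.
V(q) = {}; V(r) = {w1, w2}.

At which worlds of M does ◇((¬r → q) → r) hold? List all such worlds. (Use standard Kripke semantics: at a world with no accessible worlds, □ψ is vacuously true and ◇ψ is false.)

Let φ = ◇((¬r → q) → r). Evaluate φ at each world:
  w0 (successors {w0, w2}): φ is true.
  w1 (successors {w2}): φ is true.
  w2 (successors ∅): φ is false.
For instance, at w0:
  At w0: ◇((¬r → q) → r) requires (¬r → q) → r at some successor in {w0, w2}.
    (¬r → q) → r holds at w0, so ◇((¬r → q) → r) is true at w0.
Satisfying worlds: {w0, w1}

w0, w1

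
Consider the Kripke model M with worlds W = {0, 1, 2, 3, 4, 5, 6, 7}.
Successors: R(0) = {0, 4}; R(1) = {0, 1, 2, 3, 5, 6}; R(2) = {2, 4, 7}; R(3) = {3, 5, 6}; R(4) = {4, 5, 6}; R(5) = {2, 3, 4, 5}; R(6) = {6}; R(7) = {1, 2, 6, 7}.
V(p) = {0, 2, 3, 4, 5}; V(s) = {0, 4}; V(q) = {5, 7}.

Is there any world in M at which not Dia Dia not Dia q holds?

Recall that Dia ψ holds at a world iff ψ holds at some accessible world.
Let φ = not Dia Dia not Dia q. Evaluate φ at each world:
  0 (successors {0, 4}): φ is false.
  1 (successors {0, 1, 2, 3, 5, 6}): φ is false.
  2 (successors {2, 4, 7}): φ is false.
  3 (successors {3, 5, 6}): φ is false.
  4 (successors {4, 5, 6}): φ is false.
  5 (successors {2, 3, 4, 5}): φ is false.
  6 (successors {6}): φ is false.
  7 (successors {1, 2, 6, 7}): φ is false.
For instance, at 6:
  At 6: Dia Dia not Dia q is true, so not Dia Dia not Dia q is false.
    At 6: Dia Dia not Dia q requires Dia not Dia q at some successor in {6}.
      Dia not Dia q holds at 6, so Dia Dia not Dia q is true at 6.

No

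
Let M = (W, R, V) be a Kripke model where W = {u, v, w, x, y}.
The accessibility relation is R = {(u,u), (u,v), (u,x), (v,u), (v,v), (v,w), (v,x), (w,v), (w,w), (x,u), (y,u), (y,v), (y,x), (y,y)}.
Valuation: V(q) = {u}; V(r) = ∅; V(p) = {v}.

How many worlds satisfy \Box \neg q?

1

Let φ = \Box \neg q. Evaluate φ at each world:
  u (successors {u, v, x}): φ is false.
  v (successors {u, v, w, x}): φ is false.
  w (successors {v, w}): φ is true.
  x (successors {u}): φ is false.
  y (successors {u, v, x, y}): φ is false.
For instance, at w:
  At w: \Box \neg q requires \neg q at every successor {v, w}.
    At v: \neg q is true.
    At w: \neg q is true.
  So \Box \neg q is true at w.
Satisfying worlds: {w}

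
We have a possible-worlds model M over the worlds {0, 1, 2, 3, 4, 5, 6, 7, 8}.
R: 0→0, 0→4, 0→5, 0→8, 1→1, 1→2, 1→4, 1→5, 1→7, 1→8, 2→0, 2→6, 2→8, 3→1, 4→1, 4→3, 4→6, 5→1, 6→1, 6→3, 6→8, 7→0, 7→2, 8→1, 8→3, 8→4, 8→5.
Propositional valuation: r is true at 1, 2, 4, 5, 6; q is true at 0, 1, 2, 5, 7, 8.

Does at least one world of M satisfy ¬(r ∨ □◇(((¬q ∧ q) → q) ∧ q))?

Let φ = ¬(r ∨ □◇(((¬q ∧ q) → q) ∧ q)). Evaluate φ at each world:
  0 (successors {0, 4, 5, 8}): φ is false.
  1 (successors {1, 2, 4, 5, 7, 8}): φ is false.
  2 (successors {0, 6, 8}): φ is false.
  3 (successors {1}): φ is false.
  4 (successors {1, 3, 6}): φ is false.
  5 (successors {1}): φ is false.
  6 (successors {1, 3, 8}): φ is false.
  7 (successors {0, 2}): φ is false.
  8 (successors {1, 3, 4, 5}): φ is false.
For instance, at 3:
  At 3: r ∨ □◇(((¬q ∧ q) → q) ∧ q) is true, so ¬(r ∨ □◇(((¬q ∧ q) → q) ∧ q)) is false.
    At 3: r is false, □◇(((¬q ∧ q) → q) ∧ q) is true, so r ∨ □◇(((¬q ∧ q) → q) ∧ q) is true.
      At 3: □◇(((¬q ∧ q) → q) ∧ q) requires ◇(((¬q ∧ q) → q) ∧ q) at every successor {1}.
        At 1: ◇(((¬q ∧ q) → q) ∧ q) is true.
      So □◇(((¬q ∧ q) → q) ∧ q) is true at 3.

No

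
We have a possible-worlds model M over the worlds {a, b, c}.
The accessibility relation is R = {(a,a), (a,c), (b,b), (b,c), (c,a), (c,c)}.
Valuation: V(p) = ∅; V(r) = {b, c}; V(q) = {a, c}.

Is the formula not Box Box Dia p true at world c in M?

At c: Box Box Dia p is false, so not Box Box Dia p is true.
  At c: Box Box Dia p requires Box Dia p at every successor {a, c}.
    Box Dia p fails at a, so Box Box Dia p is false at c.
      At a: Box Dia p requires Dia p at every successor {a, c}.
        Dia p fails at a, so Box Dia p is false at a.

Yes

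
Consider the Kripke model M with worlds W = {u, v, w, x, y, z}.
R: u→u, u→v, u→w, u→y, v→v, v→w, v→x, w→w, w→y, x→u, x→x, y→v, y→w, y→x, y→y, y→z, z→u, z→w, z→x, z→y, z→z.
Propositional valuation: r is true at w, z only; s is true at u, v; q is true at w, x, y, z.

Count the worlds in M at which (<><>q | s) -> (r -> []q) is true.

5

Let φ = (<><>q | s) -> (r -> []q). Evaluate φ at each world:
  u (successors {u, v, w, y}): φ is true.
  v (successors {v, w, x}): φ is true.
  w (successors {w, y}): φ is true.
  x (successors {u, x}): φ is true.
  y (successors {v, w, x, y, z}): φ is true.
  z (successors {u, w, x, y, z}): φ is false.
For instance, at y:
  At y: <><>q | s is true, r -> []q is true, so (<><>q | s) -> (r -> []q) is true.
    At y: <><>q is true, s is false, so <><>q | s is true.
      At y: <><>q requires <>q at some successor in {v, w, x, y, z}.
        <>q holds at v, so <><>q is true at y.
    At y: r is false, []q is false, so r -> []q is true.
      At y: []q requires q at every successor {v, w, x, y, z}.
        q fails at v, so []q is false at y.
Satisfying worlds: {u, v, w, x, y}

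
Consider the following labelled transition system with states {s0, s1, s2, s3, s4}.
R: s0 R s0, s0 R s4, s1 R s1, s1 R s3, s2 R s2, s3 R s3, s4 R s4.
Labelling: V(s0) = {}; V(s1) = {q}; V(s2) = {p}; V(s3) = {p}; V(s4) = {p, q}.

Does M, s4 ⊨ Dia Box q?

Recall that Box ψ holds at a world iff ψ holds at every accessible world, and Dia ψ holds iff ψ holds at some accessible world.
At s4: Dia Box q requires Box q at some successor in {s4}.
  Box q holds at s4, so Dia Box q is true at s4.
    At s4: Box q requires q at every successor {s4}.
      At s4: q is true.
    So Box q is true at s4.

Yes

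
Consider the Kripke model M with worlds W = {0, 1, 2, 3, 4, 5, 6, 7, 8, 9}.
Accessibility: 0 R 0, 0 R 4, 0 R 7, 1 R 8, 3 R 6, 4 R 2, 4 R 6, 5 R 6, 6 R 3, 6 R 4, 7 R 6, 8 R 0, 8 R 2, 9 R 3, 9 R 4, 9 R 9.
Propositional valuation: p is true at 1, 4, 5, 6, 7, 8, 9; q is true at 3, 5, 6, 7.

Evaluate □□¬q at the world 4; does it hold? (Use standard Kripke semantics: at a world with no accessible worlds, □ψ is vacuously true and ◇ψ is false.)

No

At 4: □□¬q requires □¬q at every successor {2, 6}.
  □¬q fails at 6, so □□¬q is false at 4.
    At 6: □¬q requires ¬q at every successor {3, 4}.
      ¬q fails at 3, so □¬q is false at 6.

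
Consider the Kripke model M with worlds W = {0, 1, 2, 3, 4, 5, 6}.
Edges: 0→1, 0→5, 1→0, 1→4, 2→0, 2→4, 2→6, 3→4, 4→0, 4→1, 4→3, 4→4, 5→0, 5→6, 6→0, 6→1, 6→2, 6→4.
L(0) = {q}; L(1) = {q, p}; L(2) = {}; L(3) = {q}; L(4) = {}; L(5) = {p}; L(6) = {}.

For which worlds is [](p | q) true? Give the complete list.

Let φ = [](p | q). Evaluate φ at each world:
  0 (successors {1, 5}): φ is true.
  1 (successors {0, 4}): φ is false.
  2 (successors {0, 4, 6}): φ is false.
  3 (successors {4}): φ is false.
  4 (successors {0, 1, 3, 4}): φ is false.
  5 (successors {0, 6}): φ is false.
  6 (successors {0, 1, 2, 4}): φ is false.
For instance, at 6:
  At 6: [](p | q) requires p | q at every successor {0, 1, 2, 4}.
    p | q fails at 2, so [](p | q) is false at 6.
Satisfying worlds: {0}

0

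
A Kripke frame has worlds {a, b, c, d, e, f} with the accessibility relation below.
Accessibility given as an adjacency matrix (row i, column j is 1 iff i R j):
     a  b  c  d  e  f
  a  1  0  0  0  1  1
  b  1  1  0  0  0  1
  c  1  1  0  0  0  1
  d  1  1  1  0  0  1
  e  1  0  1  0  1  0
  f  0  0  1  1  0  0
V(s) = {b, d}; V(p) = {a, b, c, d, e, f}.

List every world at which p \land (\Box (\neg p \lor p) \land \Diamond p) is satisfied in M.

Recall that \Box ψ holds at a world iff ψ holds at every accessible world, and \Diamond ψ holds iff ψ holds at some accessible world.
Let φ = p \land (\Box (\neg p \lor p) \land \Diamond p). Evaluate φ at each world:
  a (successors {a, e, f}): φ is true.
  b (successors {a, b, f}): φ is true.
  c (successors {a, b, f}): φ is true.
  d (successors {a, b, c, f}): φ is true.
  e (successors {a, c, e}): φ is true.
  f (successors {c, d}): φ is true.
For instance, at e:
  At e: p is true, \Box (\neg p \lor p) \land \Diamond p is true, so p \land (\Box (\neg p \lor p) \land \Diamond p) is true.
    At e: \Box (\neg p \lor p) is true, \Diamond p is true, so \Box (\neg p \lor p) \land \Diamond p is true.
      At e: \Box (\neg p \lor p) requires \neg p \lor p at every successor {a, c, e}.
        At a: \neg p \lor p is true.
        At c: \neg p \lor p is true.
        At e: \neg p \lor p is true.
      So \Box (\neg p \lor p) is true at e.
      At e: \Diamond p requires p at some successor in {a, c, e}.
        p holds at a, so \Diamond p is true at e.
Satisfying worlds: {a, b, c, d, e, f}

a, b, c, d, e, f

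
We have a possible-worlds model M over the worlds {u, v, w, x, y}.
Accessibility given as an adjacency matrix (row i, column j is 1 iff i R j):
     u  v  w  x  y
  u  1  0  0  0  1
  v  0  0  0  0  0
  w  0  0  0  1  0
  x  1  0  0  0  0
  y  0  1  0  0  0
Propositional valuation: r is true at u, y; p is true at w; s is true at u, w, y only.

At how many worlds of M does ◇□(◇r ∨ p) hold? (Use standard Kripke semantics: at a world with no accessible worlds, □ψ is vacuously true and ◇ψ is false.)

Recall that □ψ holds at a world iff ψ holds at every accessible world, and ◇ψ holds iff ψ holds at some accessible world.
Let φ = ◇□(◇r ∨ p). Evaluate φ at each world:
  u (successors {u, y}): φ is false.
  v (successors ∅): φ is false.
  w (successors {x}): φ is true.
  x (successors {u}): φ is false.
  y (successors {v}): φ is true.
For instance, at x:
  At x: ◇□(◇r ∨ p) requires □(◇r ∨ p) at some successor in {u}.
    At u: □(◇r ∨ p) is false.
  So ◇□(◇r ∨ p) is false at x.
Satisfying worlds: {w, y}

2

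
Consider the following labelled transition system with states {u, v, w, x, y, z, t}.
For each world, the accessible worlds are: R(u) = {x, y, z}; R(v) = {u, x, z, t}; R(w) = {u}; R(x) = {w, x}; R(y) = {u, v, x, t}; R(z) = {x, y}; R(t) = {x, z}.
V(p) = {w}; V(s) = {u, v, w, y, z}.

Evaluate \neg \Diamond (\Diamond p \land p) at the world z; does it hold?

Yes

At z: \Diamond (\Diamond p \land p) is false, so \neg \Diamond (\Diamond p \land p) is true.
  At z: \Diamond (\Diamond p \land p) requires \Diamond p \land p at some successor in {x, y}.
    At x: \Diamond p \land p is false.
    At y: \Diamond p \land p is false.
  So \Diamond (\Diamond p \land p) is false at z.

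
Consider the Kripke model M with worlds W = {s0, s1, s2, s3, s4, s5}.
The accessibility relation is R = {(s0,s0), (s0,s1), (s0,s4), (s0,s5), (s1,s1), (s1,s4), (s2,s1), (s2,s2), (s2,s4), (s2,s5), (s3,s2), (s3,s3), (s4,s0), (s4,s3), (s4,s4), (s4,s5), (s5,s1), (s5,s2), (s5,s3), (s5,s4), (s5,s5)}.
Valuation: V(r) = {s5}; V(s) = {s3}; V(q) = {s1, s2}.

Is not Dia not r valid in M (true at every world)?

Let φ = not Dia not r. Evaluate φ at each world:
  s0 (successors {s0, s1, s4, s5}): φ is false.
  s1 (successors {s1, s4}): φ is false.
  s2 (successors {s1, s2, s4, s5}): φ is false.
  s3 (successors {s2, s3}): φ is false.
  s4 (successors {s0, s3, s4, s5}): φ is false.
  s5 (successors {s1, s2, s3, s4, s5}): φ is false.
Detail at s0 (counterexample):
  At s0: Dia not r is true, so not Dia not r is false.
    At s0: Dia not r requires not r at some successor in {s0, s1, s4, s5}.
      not r holds at s0, so Dia not r is true at s0.

No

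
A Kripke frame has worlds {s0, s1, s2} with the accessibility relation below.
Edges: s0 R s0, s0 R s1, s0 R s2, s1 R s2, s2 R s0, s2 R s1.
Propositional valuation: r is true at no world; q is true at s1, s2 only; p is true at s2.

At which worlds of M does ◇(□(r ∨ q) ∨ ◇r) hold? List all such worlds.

s0, s2

Let φ = ◇(□(r ∨ q) ∨ ◇r). Evaluate φ at each world:
  s0 (successors {s0, s1, s2}): φ is true.
  s1 (successors {s2}): φ is false.
  s2 (successors {s0, s1}): φ is true.
For instance, at s0:
  At s0: ◇(□(r ∨ q) ∨ ◇r) requires □(r ∨ q) ∨ ◇r at some successor in {s0, s1, s2}.
    □(r ∨ q) ∨ ◇r holds at s1, so ◇(□(r ∨ q) ∨ ◇r) is true at s0.
      At s1: □(r ∨ q) is true, ◇r is false, so □(r ∨ q) ∨ ◇r is true.
Satisfying worlds: {s0, s2}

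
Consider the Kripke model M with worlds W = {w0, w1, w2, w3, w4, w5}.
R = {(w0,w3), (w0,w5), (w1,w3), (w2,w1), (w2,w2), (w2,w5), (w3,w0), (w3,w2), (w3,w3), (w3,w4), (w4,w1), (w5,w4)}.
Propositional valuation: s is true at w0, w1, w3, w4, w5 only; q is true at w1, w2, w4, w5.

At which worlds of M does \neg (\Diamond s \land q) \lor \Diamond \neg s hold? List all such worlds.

w0, w2, w3

Let φ = \neg (\Diamond s \land q) \lor \Diamond \neg s. Evaluate φ at each world:
  w0 (successors {w3, w5}): φ is true.
  w1 (successors {w3}): φ is false.
  w2 (successors {w1, w2, w5}): φ is true.
  w3 (successors {w0, w2, w3, w4}): φ is true.
  w4 (successors {w1}): φ is false.
  w5 (successors {w4}): φ is false.
For instance, at w4:
  At w4: \neg (\Diamond s \land q) is false, \Diamond \neg s is false, so \neg (\Diamond s \land q) \lor \Diamond \neg s is false.
    At w4: \Diamond s \land q is true, so \neg (\Diamond s \land q) is false.
      At w4: \Diamond s is true, q is true, so \Diamond s \land q is true.
    At w4: \Diamond \neg s requires \neg s at some successor in {w1}.
      At w1: \neg s is false.
    So \Diamond \neg s is false at w4.
Satisfying worlds: {w0, w2, w3}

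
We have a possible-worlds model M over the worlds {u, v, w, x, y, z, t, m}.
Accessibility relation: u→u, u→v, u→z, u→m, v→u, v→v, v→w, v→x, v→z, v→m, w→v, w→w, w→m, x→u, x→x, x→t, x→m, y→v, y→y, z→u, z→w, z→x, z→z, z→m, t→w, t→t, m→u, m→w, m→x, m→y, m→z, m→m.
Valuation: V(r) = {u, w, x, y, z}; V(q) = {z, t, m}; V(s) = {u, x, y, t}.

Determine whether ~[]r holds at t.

At t: []r is false, so ~[]r is true.
  At t: []r requires r at every successor {w, t}.
    r fails at t, so []r is false at t.

Yes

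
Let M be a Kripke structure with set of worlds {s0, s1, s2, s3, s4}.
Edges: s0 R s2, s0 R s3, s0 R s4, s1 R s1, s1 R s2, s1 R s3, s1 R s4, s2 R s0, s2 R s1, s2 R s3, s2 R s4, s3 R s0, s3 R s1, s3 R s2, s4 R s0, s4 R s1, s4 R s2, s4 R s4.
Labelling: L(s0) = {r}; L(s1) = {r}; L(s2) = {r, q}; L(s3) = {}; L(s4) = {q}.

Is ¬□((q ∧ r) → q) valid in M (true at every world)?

Let φ = ¬□((q ∧ r) → q). Evaluate φ at each world:
  s0 (successors {s2, s3, s4}): φ is false.
  s1 (successors {s1, s2, s3, s4}): φ is false.
  s2 (successors {s0, s1, s3, s4}): φ is false.
  s3 (successors {s0, s1, s2}): φ is false.
  s4 (successors {s0, s1, s2, s4}): φ is false.
Detail at s0 (counterexample):
  At s0: □((q ∧ r) → q) is true, so ¬□((q ∧ r) → q) is false.
    At s0: □((q ∧ r) → q) requires (q ∧ r) → q at every successor {s2, s3, s4}.
      At s2: (q ∧ r) → q is true.
      At s3: (q ∧ r) → q is true.
      At s4: (q ∧ r) → q is true.
    So □((q ∧ r) → q) is true at s0.

No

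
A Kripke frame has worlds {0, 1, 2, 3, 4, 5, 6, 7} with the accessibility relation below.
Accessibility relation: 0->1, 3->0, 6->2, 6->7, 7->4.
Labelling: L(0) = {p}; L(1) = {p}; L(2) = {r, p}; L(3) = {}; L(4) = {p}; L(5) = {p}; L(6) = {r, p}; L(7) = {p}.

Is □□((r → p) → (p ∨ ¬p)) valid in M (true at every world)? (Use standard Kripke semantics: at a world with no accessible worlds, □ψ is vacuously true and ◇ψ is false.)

Recall that □ψ holds at a world iff ψ holds at every accessible world, and ◇ψ holds iff ψ holds at some accessible world.
Let φ = □□((r → p) → (p ∨ ¬p)). Evaluate φ at each world:
  0 (successors {1}): φ is true.
  1 (successors ∅): φ is true.
  2 (successors ∅): φ is true.
  3 (successors {0}): φ is true.
  4 (successors ∅): φ is true.
  5 (successors ∅): φ is true.
  6 (successors {2, 7}): φ is true.
  7 (successors {4}): φ is true.
For instance, at 7:
  At 7: □□((r → p) → (p ∨ ¬p)) requires □((r → p) → (p ∨ ¬p)) at every successor {4}.
      At 4: no accessible worlds, so □((r → p) → (p ∨ ¬p)) holds vacuously.
  So □□((r → p) → (p ∨ ¬p)) is true at 7.

Yes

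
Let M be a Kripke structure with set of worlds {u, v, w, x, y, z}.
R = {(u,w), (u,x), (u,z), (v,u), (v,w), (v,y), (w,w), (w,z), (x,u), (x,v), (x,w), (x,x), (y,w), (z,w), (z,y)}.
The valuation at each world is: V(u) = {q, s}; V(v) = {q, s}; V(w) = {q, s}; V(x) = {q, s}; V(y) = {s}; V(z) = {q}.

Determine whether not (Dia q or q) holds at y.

At y: Dia q or q is true, so not (Dia q or q) is false.
  At y: Dia q is true, q is false, so Dia q or q is true.
    At y: Dia q requires q at some successor in {w}.
      q holds at w, so Dia q is true at y.

No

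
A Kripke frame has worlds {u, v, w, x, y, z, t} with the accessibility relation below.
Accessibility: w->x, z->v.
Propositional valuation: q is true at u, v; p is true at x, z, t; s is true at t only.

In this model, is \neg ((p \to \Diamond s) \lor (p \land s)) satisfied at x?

Yes

Recall that \Diamond ψ holds at a world iff ψ holds at some accessible world.
At x: (p \to \Diamond s) \lor (p \land s) is false, so \neg ((p \to \Diamond s) \lor (p \land s)) is true.
  At x: p \to \Diamond s is false, p \land s is false, so (p \to \Diamond s) \lor (p \land s) is false.
    At x: p is true, \Diamond s is false, so p \to \Diamond s is false.
      At x: no accessible worlds, so \Diamond s is false.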